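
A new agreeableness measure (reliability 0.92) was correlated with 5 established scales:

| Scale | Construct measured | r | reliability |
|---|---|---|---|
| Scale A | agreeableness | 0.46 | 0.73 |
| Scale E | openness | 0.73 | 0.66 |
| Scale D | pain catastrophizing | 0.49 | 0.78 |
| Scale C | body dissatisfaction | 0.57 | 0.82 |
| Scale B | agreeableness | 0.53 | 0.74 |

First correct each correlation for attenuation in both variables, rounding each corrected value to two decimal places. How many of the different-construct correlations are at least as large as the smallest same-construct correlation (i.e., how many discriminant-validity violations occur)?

3

Disattenuated r (r / √(r_scale · r_new)):
  Scale A (conv): 0.46 / √(0.73·0.92) = 0.56
  Scale E (disc): 0.73 / √(0.66·0.92) = 0.94
  Scale D (disc): 0.49 / √(0.78·0.92) = 0.58
  Scale C (disc): 0.57 / √(0.82·0.92) = 0.66
  Scale B (conv): 0.53 / √(0.74·0.92) = 0.64
Smallest convergent = 0.56. Discriminant values: 0.94, 0.58, 0.66; count ≥ 0.56 → 3.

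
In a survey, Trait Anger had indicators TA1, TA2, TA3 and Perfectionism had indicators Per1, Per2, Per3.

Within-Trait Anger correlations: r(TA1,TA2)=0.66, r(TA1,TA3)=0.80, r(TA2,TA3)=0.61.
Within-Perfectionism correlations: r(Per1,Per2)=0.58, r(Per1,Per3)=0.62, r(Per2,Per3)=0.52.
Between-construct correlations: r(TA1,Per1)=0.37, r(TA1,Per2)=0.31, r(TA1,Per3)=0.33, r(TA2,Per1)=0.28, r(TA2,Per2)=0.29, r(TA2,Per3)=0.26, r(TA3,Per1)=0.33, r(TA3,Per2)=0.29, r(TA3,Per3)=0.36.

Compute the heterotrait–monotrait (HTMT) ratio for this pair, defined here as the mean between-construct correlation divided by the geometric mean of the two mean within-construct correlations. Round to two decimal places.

Mean heterotrait r = 2.82/9 = 0.3133.
Mean within-TA = 2.07/3 = 0.6900; mean within-Per = 1.72/3 = 0.5733.
Geometric mean = √(0.6900 × 0.5733) = 0.6289.
HTMT = 0.3133 / 0.6289 = 0.50.

0.50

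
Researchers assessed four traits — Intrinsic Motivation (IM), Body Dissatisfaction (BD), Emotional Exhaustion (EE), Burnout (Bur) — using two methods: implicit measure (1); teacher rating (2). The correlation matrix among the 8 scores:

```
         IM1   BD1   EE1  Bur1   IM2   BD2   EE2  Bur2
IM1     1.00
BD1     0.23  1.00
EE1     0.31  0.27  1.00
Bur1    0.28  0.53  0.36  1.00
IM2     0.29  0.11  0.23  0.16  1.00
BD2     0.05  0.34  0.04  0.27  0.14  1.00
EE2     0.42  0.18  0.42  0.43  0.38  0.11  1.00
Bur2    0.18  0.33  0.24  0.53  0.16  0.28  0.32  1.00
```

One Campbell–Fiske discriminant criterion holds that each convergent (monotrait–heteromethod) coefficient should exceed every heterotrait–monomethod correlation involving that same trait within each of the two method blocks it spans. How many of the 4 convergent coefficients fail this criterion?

3

Checking each validity diagonal entry against its comparison values:
IM (methods 1·2): 0.29 vs {0.23, 0.14, 0.31, 0.38, 0.28, 0.16} → fail.
BD (methods 1·2): 0.34 vs {0.23, 0.14, 0.27, 0.11, 0.53, 0.28} → fail.
EE (methods 1·2): 0.42 vs {0.31, 0.38, 0.27, 0.11, 0.36, 0.32} → pass.
Bur (methods 1·2): 0.53 vs {0.28, 0.16, 0.53, 0.28, 0.36, 0.32} → fail.
3 of 4 fail.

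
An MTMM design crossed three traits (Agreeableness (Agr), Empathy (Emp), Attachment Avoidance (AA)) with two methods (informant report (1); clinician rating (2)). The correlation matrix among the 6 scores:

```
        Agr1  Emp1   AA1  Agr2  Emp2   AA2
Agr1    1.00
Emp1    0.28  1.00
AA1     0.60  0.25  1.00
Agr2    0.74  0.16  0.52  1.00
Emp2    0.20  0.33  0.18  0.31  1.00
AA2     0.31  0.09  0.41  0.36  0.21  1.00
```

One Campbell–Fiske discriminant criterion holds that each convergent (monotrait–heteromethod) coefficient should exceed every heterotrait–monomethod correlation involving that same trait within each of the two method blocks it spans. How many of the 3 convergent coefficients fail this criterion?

1

Checking each validity diagonal entry against its comparison values:
Agr (methods 1·2): 0.74 vs {0.28, 0.31, 0.60, 0.36} → pass.
Emp (methods 1·2): 0.33 vs {0.28, 0.31, 0.25, 0.21} → pass.
AA (methods 1·2): 0.41 vs {0.60, 0.36, 0.25, 0.21} → fail.
1 of 3 fail.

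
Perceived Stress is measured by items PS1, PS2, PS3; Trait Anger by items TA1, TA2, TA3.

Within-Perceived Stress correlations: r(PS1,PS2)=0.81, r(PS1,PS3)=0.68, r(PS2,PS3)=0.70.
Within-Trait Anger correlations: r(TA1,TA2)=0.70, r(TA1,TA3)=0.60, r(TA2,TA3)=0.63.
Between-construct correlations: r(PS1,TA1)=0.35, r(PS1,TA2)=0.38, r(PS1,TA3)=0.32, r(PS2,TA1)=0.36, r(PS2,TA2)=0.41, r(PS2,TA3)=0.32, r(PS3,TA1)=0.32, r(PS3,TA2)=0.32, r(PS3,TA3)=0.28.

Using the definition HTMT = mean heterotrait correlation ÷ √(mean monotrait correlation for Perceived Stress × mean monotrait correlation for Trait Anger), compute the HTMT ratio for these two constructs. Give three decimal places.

0.496

Between-construct mean = 3.06/9 = 0.3400.
Mean within-PS = 2.19/3 = 0.7300; mean within-TA = 1.93/3 = 0.6433.
Geometric mean = √(0.7300 × 0.6433) = 0.6853.
HTMT = 0.3400 / 0.6853 = 0.496.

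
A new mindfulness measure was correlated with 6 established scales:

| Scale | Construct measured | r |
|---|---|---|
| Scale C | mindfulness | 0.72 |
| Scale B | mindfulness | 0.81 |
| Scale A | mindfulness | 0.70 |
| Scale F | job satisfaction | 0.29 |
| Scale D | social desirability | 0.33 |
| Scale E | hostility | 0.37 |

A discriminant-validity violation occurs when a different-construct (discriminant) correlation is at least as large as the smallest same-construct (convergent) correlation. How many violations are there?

Convergent (same construct = mindfulness): Scale C, Scale B, Scale A.
Smallest convergent = 0.70. Discriminant values: 0.29, 0.33, 0.37; count ≥ 0.70 → 0.

0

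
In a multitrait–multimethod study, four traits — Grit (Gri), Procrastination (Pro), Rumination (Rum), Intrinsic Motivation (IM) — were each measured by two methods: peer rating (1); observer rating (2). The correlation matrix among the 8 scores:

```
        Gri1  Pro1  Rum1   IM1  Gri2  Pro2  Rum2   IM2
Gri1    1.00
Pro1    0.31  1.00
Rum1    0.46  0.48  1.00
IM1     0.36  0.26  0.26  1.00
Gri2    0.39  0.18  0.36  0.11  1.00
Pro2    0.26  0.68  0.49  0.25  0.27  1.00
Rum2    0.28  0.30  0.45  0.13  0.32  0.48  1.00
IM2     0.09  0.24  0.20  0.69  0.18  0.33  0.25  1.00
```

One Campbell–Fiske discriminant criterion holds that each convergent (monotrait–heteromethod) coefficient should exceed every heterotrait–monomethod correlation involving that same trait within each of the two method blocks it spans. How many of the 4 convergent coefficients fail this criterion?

Checking each validity diagonal entry against its comparison values:
Gri (methods 1·2): 0.39 vs {0.31, 0.27, 0.46, 0.32, 0.36, 0.18} → fail.
Pro (methods 1·2): 0.68 vs {0.31, 0.27, 0.48, 0.48, 0.26, 0.33} → pass.
Rum (methods 1·2): 0.45 vs {0.46, 0.32, 0.48, 0.48, 0.26, 0.25} → fail.
IM (methods 1·2): 0.69 vs {0.36, 0.18, 0.26, 0.33, 0.26, 0.25} → pass.
2 of 4 fail.

2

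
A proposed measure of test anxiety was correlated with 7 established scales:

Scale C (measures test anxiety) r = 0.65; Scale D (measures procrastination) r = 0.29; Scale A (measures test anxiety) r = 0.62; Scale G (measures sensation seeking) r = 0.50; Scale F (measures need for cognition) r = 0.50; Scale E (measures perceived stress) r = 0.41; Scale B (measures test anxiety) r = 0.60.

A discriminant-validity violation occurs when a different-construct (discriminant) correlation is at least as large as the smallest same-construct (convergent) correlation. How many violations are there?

0

Convergent (same construct = test anxiety): Scale C, Scale A, Scale B.
Smallest convergent = 0.60. Discriminant values: 0.29, 0.50, 0.50, 0.41; count ≥ 0.60 → 0.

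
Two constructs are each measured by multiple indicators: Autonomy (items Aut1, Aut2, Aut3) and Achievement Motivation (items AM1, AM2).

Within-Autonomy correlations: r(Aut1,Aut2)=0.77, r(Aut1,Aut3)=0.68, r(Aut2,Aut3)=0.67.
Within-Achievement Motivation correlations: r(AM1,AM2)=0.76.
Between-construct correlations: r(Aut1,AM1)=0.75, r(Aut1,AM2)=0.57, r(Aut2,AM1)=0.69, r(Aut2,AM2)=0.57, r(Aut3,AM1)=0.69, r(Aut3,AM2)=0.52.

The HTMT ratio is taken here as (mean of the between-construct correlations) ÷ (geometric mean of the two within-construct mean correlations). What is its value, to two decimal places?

0.86

Mean between = 3.79/6 = 0.6317.
Mean within-Aut = 2.12/3 = 0.7067; mean within-AM = 0.76/1 = 0.7600.
Geometric mean = √(0.7067 × 0.7600) = 0.7329.
HTMT = 0.6317 / 0.7329 = 0.86.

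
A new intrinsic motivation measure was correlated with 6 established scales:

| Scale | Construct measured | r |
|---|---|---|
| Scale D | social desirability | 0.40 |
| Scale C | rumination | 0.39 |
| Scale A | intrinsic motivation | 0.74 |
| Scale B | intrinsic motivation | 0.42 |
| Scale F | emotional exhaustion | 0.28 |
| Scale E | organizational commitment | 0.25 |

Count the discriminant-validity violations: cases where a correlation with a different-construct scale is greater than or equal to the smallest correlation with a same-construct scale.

0

Convergent (same construct = intrinsic motivation): Scale A, Scale B.
Smallest convergent = 0.42. Discriminant values: 0.40, 0.39, 0.28, 0.25; count ≥ 0.42 → 0.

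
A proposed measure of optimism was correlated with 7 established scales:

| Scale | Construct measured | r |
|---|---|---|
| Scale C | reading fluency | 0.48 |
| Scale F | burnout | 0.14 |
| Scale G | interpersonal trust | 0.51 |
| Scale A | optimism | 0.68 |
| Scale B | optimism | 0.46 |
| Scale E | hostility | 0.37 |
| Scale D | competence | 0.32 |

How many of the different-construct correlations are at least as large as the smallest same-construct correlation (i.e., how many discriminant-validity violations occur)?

2

Convergent (same construct = optimism): Scale A, Scale B.
Smallest convergent = 0.46. Discriminant values: 0.48, 0.14, 0.51, 0.37, 0.32; count ≥ 0.46 → 2.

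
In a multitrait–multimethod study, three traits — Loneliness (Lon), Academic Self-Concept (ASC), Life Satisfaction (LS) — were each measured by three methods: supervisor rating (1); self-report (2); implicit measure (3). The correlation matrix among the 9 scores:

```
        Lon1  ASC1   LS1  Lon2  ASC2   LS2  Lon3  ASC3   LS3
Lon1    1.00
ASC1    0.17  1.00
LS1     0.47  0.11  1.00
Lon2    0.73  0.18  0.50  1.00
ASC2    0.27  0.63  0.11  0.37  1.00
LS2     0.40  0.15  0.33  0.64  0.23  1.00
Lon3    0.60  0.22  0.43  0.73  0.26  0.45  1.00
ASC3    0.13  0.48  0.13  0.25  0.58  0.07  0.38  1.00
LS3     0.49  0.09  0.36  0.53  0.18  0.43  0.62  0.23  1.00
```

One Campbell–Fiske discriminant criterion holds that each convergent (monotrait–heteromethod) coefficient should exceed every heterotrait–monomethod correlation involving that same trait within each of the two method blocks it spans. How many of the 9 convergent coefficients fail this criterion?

Checking each validity diagonal entry against its comparison values:
Lon (methods 1·2): 0.73 vs {0.17, 0.37, 0.47, 0.64} → pass.
Lon (methods 1·3): 0.60 vs {0.17, 0.38, 0.47, 0.62} → fail.
Lon (methods 2·3): 0.73 vs {0.37, 0.38, 0.64, 0.62} → pass.
ASC (methods 1·2): 0.63 vs {0.17, 0.37, 0.11, 0.23} → pass.
ASC (methods 1·3): 0.48 vs {0.17, 0.38, 0.11, 0.23} → pass.
ASC (methods 2·3): 0.58 vs {0.37, 0.38, 0.23, 0.23} → pass.
LS (methods 1·2): 0.33 vs {0.47, 0.64, 0.11, 0.23} → fail.
LS (methods 1·3): 0.36 vs {0.47, 0.62, 0.11, 0.23} → fail.
LS (methods 2·3): 0.43 vs {0.64, 0.62, 0.23, 0.23} → fail.
4 of 9 fail.

4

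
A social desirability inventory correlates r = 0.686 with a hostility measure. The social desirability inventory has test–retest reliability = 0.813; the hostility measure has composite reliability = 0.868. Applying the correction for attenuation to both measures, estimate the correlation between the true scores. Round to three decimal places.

0.817

r_true = r_obs / √(r_xx · r_yy) = 0.686 / √(0.813 × 0.868) = 0.686 / √0.705684 = 0.686 / 0.8400 ≈ 0.817.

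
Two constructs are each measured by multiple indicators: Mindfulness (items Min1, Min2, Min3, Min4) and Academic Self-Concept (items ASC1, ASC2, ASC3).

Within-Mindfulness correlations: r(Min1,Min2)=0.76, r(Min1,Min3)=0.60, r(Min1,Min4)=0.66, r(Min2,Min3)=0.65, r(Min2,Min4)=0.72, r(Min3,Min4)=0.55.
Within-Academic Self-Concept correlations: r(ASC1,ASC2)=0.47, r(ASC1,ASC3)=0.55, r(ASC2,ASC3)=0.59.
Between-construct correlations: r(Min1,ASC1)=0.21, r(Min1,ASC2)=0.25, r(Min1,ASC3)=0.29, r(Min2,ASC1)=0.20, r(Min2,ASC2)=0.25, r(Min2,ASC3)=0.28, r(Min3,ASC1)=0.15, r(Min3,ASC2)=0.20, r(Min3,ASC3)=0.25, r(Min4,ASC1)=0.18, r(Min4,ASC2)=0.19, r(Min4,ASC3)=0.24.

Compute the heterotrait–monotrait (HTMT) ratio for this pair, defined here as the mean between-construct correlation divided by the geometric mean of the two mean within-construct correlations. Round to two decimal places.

0.38

Between-construct mean = 2.69/12 = 0.2242.
Mean within-Min = 3.94/6 = 0.6567; mean within-ASC = 1.61/3 = 0.5367.
Geometric mean = √(0.6567 × 0.5367) = 0.5937.
HTMT = 0.2242 / 0.5937 = 0.38.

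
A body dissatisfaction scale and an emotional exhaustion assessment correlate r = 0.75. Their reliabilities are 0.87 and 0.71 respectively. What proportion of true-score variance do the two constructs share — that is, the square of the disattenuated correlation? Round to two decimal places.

Disattenuated r = 0.75 / √(0.87 × 0.71) = 0.75 / 0.7859 = 0.9543.
Shared true-score variance = 0.9543² = 0.9107 ≈ 0.91.

0.91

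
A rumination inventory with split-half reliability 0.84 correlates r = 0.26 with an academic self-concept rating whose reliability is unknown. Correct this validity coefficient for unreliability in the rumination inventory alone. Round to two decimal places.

Single correction: r_c = r_obs / √r_xx = 0.26 / √0.84 = 0.26 / 0.9165 ≈ 0.28.

0.28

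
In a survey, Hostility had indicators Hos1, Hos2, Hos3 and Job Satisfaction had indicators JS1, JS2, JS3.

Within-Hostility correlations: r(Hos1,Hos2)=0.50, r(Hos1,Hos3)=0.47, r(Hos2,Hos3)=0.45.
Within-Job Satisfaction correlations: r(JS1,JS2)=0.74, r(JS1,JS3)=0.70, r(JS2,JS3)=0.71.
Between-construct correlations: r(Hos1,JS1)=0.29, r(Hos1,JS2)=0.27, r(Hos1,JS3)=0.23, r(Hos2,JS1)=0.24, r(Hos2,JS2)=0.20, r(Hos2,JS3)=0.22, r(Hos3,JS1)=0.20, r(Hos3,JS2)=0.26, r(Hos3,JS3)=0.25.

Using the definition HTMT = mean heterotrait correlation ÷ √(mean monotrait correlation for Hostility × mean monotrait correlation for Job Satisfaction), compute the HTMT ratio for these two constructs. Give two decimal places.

0.41

Between-construct mean = 2.16/9 = 0.2400.
Mean within-Hos = 1.42/3 = 0.4733; mean within-JS = 2.15/3 = 0.7167.
Geometric mean = √(0.4733 × 0.7167) = 0.5824.
HTMT = 0.2400 / 0.5824 = 0.41.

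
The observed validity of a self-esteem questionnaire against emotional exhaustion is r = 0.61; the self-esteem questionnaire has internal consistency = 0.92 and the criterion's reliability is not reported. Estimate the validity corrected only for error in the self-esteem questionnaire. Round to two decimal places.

Single correction: r_c = r_obs / √r_xx = 0.61 / √0.92 = 0.61 / 0.9592 ≈ 0.64.

0.64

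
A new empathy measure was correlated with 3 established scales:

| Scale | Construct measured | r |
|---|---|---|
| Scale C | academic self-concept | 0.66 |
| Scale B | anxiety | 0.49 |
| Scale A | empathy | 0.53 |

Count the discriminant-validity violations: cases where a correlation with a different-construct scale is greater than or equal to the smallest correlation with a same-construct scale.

Convergent (same construct = empathy): Scale A.
Smallest convergent = 0.53. Discriminant values: 0.66, 0.49; count ≥ 0.53 → 1.

1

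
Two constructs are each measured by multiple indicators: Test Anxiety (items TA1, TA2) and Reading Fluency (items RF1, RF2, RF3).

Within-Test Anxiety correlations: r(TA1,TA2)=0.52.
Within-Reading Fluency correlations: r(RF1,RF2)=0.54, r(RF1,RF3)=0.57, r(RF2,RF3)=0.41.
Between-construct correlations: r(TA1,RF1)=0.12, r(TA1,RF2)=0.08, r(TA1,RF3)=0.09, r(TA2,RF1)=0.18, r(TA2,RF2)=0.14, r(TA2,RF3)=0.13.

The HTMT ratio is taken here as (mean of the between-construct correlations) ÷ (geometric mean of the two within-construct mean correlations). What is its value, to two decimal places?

Mean heterotrait r = 0.74/6 = 0.1233.
Mean within-TA = 0.52/1 = 0.5200; mean within-RF = 1.52/3 = 0.5067.
Geometric mean = √(0.5200 × 0.5067) = 0.5133.
HTMT = 0.1233 / 0.5133 = 0.24.

0.24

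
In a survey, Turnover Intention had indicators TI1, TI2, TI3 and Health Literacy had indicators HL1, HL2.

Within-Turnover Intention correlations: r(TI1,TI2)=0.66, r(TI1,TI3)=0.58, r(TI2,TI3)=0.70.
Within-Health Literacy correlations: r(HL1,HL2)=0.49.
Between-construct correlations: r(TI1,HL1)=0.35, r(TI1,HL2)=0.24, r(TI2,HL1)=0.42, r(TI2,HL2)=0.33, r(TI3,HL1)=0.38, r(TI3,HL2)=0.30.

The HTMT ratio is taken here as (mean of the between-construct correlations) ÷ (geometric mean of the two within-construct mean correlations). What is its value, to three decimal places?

0.598

Mean between = 2.02/6 = 0.3367.
Mean within-TI = 1.94/3 = 0.6467; mean within-HL = 0.49/1 = 0.4900.
Geometric mean = √(0.6467 × 0.4900) = 0.5629.
HTMT = 0.3367 / 0.5629 = 0.598.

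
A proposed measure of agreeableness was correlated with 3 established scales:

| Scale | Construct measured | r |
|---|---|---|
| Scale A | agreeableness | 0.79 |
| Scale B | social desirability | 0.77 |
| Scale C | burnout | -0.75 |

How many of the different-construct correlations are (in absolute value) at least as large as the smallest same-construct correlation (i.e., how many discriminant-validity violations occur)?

Convergent (same construct = agreeableness): Scale A.
Smallest convergent = 0.79. Discriminant |r|: 0.77, 0.75; count ≥ 0.79 → 0.

0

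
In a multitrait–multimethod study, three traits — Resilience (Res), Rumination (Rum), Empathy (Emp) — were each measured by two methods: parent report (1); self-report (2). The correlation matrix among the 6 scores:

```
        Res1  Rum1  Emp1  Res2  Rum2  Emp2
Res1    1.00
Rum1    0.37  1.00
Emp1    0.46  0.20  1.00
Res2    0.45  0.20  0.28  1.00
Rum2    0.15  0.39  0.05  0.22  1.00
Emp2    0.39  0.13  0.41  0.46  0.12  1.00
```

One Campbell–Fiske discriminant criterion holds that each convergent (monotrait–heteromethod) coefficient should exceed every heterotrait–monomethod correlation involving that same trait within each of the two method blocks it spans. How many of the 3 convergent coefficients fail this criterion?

Checking each validity diagonal entry against its comparison values:
Res (methods 1·2): 0.45 vs {0.37, 0.22, 0.46, 0.46} → fail.
Rum (methods 1·2): 0.39 vs {0.37, 0.22, 0.20, 0.12} → pass.
Emp (methods 1·2): 0.41 vs {0.46, 0.46, 0.20, 0.12} → fail.
2 of 3 fail.

2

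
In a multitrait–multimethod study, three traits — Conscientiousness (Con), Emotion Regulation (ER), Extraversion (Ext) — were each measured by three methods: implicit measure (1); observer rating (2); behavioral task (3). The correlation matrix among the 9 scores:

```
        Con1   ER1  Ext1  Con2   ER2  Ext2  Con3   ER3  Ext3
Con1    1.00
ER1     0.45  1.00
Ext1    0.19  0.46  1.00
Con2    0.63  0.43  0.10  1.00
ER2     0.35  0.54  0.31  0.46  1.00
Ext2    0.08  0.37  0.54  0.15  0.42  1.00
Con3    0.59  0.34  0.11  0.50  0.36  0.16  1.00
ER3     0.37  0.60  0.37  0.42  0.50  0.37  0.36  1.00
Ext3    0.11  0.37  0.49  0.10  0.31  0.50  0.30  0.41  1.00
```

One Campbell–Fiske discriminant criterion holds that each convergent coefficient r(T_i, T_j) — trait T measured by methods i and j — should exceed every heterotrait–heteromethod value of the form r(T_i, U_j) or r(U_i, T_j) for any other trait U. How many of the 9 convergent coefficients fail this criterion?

Checking each validity diagonal entry against its comparison values:
Con (methods 1·2): 0.63 vs {0.35, 0.43, 0.08, 0.10} → pass.
Con (methods 1·3): 0.59 vs {0.37, 0.34, 0.11, 0.11} → pass.
Con (methods 2·3): 0.50 vs {0.42, 0.36, 0.10, 0.16} → pass.
ER (methods 1·2): 0.54 vs {0.43, 0.35, 0.37, 0.31} → pass.
ER (methods 1·3): 0.60 vs {0.34, 0.37, 0.37, 0.37} → pass.
ER (methods 2·3): 0.50 vs {0.36, 0.42, 0.31, 0.37} → pass.
Ext (methods 1·2): 0.54 vs {0.10, 0.08, 0.31, 0.37} → pass.
Ext (methods 1·3): 0.49 vs {0.11, 0.11, 0.37, 0.37} → pass.
Ext (methods 2·3): 0.50 vs {0.16, 0.10, 0.37, 0.31} → pass.
0 of 9 fail.

0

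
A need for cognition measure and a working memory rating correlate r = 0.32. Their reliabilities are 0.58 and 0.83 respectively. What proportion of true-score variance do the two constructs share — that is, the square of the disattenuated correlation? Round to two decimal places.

0.21

Disattenuated r = 0.32 / √(0.58 × 0.83) = 0.32 / 0.6938 = 0.4612.
Shared true-score variance = 0.4612² = 0.2127 ≈ 0.21.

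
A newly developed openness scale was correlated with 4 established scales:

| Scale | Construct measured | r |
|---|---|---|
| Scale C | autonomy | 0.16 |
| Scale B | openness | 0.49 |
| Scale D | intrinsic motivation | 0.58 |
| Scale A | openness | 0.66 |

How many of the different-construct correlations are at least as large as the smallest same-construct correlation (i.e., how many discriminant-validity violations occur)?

1

Convergent (same construct = openness): Scale B, Scale A.
Smallest convergent = 0.49. Discriminant values: 0.16, 0.58; count ≥ 0.49 → 1.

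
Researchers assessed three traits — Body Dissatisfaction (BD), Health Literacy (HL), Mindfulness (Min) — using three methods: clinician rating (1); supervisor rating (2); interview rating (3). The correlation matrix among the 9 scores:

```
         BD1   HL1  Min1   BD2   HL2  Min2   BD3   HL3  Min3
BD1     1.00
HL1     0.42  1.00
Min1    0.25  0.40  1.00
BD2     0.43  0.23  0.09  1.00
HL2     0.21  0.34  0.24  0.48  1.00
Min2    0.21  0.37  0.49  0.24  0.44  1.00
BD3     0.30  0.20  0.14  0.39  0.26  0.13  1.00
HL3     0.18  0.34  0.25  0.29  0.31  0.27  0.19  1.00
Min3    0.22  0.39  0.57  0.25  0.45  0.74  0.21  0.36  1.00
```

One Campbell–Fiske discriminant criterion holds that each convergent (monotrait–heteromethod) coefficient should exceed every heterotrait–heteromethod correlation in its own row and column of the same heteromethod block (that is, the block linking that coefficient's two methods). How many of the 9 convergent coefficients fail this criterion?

Checking each validity diagonal entry against its comparison values:
BD (methods 1·2): 0.43 vs {0.21, 0.23, 0.21, 0.09} → pass.
BD (methods 1·3): 0.30 vs {0.18, 0.20, 0.22, 0.14} → pass.
BD (methods 2·3): 0.39 vs {0.29, 0.26, 0.25, 0.13} → pass.
HL (methods 1·2): 0.34 vs {0.23, 0.21, 0.37, 0.24} → fail.
HL (methods 1·3): 0.34 vs {0.20, 0.18, 0.39, 0.25} → fail.
HL (methods 2·3): 0.31 vs {0.26, 0.29, 0.45, 0.27} → fail.
Min (methods 1·2): 0.49 vs {0.09, 0.21, 0.24, 0.37} → pass.
Min (methods 1·3): 0.57 vs {0.14, 0.22, 0.25, 0.39} → pass.
Min (methods 2·3): 0.74 vs {0.13, 0.25, 0.27, 0.45} → pass.
3 of 9 fail.

3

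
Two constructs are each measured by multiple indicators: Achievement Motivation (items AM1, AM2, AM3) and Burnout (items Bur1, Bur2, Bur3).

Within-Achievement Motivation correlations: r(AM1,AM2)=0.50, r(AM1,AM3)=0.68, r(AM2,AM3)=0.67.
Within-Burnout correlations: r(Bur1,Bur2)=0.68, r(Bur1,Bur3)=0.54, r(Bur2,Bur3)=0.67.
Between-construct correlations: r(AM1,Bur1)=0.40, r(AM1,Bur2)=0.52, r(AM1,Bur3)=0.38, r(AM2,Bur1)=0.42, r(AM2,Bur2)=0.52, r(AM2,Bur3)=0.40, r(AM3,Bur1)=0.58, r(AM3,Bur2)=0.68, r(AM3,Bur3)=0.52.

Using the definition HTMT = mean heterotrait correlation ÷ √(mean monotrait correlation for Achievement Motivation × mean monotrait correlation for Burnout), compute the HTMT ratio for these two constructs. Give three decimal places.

Mean between = 4.42/9 = 0.4911.
Mean within-AM = 1.85/3 = 0.6167; mean within-Bur = 1.89/3 = 0.6300.
Geometric mean = √(0.6167 × 0.6300) = 0.6233.
HTMT = 0.4911 / 0.6233 = 0.788.

0.788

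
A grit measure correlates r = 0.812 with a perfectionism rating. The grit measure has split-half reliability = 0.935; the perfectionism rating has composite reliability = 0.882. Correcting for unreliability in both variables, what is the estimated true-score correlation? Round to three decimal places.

0.894

r_true = r_obs / √(r_xx · r_yy) = 0.812 / √(0.935 × 0.882) = 0.812 / √0.824670 = 0.812 / 0.9081 ≈ 0.894.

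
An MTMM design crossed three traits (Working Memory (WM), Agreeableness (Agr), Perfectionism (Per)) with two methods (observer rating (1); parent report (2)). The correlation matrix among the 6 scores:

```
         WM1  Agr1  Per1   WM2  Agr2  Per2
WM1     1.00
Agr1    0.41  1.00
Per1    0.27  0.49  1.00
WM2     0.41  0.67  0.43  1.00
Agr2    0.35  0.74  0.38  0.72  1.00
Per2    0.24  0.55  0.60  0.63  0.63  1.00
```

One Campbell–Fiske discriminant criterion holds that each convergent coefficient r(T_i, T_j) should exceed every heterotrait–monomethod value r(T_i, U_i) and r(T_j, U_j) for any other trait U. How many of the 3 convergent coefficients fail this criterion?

Each convergent coefficient versus the relevant comparison correlations:
WM (methods 1·2): 0.41 vs {0.41, 0.72, 0.27, 0.63} → fail.
Agr (methods 1·2): 0.74 vs {0.41, 0.72, 0.49, 0.63} → pass.
Per (methods 1·2): 0.60 vs {0.27, 0.63, 0.49, 0.63} → fail.
2 of 3 fail.

2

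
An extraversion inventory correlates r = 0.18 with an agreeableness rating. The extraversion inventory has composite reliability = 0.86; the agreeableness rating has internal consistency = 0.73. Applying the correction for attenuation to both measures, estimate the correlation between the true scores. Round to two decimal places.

r_true = r_obs / √(r_xx · r_yy) = 0.18 / √(0.86 × 0.73) = 0.18 / √0.6278 = 0.18 / 0.7923 ≈ 0.23.

0.23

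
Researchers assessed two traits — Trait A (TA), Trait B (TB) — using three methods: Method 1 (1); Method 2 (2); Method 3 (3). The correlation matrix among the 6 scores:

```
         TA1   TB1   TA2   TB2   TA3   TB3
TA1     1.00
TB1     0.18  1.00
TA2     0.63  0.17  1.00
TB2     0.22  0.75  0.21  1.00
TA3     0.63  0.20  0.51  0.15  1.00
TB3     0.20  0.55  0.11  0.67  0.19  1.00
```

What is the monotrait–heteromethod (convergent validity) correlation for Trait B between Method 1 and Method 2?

0.75

Same trait (TB), different methods: r(TB1, TB2) = 0.75.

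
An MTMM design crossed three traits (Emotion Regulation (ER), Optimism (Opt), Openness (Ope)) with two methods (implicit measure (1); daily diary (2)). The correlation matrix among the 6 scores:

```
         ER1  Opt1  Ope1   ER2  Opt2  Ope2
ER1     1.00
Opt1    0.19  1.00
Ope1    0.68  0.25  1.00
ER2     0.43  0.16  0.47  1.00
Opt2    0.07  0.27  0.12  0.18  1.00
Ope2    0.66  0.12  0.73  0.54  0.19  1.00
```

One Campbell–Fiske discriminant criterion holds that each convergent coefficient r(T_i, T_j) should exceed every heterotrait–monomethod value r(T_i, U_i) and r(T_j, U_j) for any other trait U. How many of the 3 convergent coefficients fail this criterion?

Checking each validity diagonal entry against its comparison values:
ER (methods 1·2): 0.43 vs {0.19, 0.18, 0.68, 0.54} → fail.
Opt (methods 1·2): 0.27 vs {0.19, 0.18, 0.25, 0.19} → pass.
Ope (methods 1·2): 0.73 vs {0.68, 0.54, 0.25, 0.19} → pass.
1 of 3 fail.

1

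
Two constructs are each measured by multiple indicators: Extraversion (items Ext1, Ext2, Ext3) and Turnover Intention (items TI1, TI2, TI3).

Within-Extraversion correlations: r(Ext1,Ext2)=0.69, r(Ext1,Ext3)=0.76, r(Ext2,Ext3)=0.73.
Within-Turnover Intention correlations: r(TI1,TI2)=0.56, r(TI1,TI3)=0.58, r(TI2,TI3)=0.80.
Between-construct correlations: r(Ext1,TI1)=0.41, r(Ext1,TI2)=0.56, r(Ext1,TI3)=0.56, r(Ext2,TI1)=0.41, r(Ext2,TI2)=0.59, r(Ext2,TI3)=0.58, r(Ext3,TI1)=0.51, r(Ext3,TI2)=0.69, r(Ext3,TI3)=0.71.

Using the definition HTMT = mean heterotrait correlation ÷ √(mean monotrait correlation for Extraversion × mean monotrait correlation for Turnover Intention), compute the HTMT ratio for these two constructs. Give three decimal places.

0.814

Mean heterotrait r = 5.02/9 = 0.5578.
Mean within-Ext = 2.18/3 = 0.7267; mean within-TI = 1.94/3 = 0.6467.
Geometric mean = √(0.7267 × 0.6467) = 0.6855.
HTMT = 0.5578 / 0.6855 = 0.814.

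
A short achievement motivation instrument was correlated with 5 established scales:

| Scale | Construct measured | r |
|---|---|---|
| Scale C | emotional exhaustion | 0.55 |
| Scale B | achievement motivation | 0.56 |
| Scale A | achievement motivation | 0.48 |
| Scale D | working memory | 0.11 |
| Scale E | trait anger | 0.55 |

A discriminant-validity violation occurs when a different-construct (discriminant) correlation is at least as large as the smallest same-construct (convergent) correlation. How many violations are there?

Convergent (same construct = achievement motivation): Scale B, Scale A.
Smallest convergent = 0.48. Discriminant values: 0.55, 0.11, 0.55; count ≥ 0.48 → 2.

2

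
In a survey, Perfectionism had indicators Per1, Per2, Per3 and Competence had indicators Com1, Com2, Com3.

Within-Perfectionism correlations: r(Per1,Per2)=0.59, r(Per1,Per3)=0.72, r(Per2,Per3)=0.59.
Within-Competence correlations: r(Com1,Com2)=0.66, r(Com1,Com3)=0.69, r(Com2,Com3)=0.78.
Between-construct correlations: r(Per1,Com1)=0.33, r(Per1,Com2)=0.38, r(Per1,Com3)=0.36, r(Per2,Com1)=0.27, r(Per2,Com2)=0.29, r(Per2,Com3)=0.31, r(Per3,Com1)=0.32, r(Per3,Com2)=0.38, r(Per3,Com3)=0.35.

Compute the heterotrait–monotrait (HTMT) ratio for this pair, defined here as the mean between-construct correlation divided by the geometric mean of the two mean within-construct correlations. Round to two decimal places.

Between-construct mean = 2.99/9 = 0.3322.
Mean within-Per = 1.90/3 = 0.6333; mean within-Com = 2.13/3 = 0.7100.
Geometric mean = √(0.6333 × 0.7100) = 0.6706.
HTMT = 0.3322 / 0.6706 = 0.50.

0.50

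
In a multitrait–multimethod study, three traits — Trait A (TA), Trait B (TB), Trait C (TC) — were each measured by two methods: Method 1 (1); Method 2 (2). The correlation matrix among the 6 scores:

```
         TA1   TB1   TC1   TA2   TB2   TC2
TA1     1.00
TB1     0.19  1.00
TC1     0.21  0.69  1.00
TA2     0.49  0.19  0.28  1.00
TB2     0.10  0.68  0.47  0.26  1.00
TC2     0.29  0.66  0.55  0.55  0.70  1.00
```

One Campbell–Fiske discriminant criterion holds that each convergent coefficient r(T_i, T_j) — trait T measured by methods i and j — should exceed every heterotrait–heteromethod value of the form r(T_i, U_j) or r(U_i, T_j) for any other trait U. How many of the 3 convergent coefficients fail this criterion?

1

Each convergent coefficient versus the relevant comparison correlations:
TA (methods 1·2): 0.49 vs {0.10, 0.19, 0.29, 0.28} → pass.
TB (methods 1·2): 0.68 vs {0.19, 0.10, 0.66, 0.47} → pass.
TC (methods 1·2): 0.55 vs {0.28, 0.29, 0.47, 0.66} → fail.
1 of 3 fail.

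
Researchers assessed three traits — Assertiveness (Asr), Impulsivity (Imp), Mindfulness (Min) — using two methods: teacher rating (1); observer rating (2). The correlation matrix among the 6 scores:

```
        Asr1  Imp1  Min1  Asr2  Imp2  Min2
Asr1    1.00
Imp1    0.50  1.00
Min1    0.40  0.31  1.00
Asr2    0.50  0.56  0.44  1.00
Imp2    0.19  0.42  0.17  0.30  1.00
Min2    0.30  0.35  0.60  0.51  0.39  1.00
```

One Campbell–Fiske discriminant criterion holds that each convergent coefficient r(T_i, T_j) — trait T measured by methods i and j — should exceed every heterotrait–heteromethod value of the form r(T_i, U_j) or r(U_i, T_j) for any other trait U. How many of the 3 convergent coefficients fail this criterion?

2

Each convergent coefficient versus the relevant comparison correlations:
Asr (methods 1·2): 0.50 vs {0.19, 0.56, 0.30, 0.44} → fail.
Imp (methods 1·2): 0.42 vs {0.56, 0.19, 0.35, 0.17} → fail.
Min (methods 1·2): 0.60 vs {0.44, 0.30, 0.17, 0.35} → pass.
2 of 3 fail.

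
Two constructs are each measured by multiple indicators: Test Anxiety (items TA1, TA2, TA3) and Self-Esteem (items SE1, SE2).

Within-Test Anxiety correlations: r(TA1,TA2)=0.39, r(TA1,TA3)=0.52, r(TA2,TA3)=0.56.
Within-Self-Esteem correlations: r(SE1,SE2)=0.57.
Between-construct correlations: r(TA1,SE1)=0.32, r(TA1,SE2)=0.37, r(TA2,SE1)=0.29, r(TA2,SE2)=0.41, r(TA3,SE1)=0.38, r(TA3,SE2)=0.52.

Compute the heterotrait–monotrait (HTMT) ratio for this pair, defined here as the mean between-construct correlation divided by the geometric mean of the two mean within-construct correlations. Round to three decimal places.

0.722

Between-construct mean = 2.29/6 = 0.3817.
Mean within-TA = 1.47/3 = 0.4900; mean within-SE = 0.57/1 = 0.5700.
Geometric mean = √(0.4900 × 0.5700) = 0.5285.
HTMT = 0.3817 / 0.5285 = 0.722.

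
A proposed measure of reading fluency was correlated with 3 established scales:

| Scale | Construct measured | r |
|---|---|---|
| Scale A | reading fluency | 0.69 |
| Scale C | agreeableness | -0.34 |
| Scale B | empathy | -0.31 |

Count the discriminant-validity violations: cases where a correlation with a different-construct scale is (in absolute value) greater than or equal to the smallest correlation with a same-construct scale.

Convergent (same construct = reading fluency): Scale A.
Smallest convergent = 0.69. Discriminant |r|: 0.34, 0.31; count ≥ 0.69 → 0.

0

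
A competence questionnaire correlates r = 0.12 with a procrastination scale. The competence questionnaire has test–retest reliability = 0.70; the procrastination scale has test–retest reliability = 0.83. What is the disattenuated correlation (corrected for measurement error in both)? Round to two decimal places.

r_true = r_obs / √(r_xx · r_yy) = 0.12 / √(0.70 × 0.83) = 0.12 / √0.5810 = 0.12 / 0.7622 ≈ 0.16.

0.16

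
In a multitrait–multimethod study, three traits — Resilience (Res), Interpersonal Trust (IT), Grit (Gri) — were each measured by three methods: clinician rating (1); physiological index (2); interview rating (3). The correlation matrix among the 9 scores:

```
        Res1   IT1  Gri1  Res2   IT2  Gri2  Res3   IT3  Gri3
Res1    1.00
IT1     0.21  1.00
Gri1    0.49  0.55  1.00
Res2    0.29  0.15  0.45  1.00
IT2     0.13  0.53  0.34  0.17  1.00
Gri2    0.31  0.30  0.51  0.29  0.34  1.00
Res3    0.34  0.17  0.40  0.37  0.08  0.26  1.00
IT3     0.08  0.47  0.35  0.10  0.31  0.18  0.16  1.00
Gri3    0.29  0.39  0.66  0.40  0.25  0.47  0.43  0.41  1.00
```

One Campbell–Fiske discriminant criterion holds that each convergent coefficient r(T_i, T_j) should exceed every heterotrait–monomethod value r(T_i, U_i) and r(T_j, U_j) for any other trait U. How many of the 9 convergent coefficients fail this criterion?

7

Convergent coefficients and their comparison sets:
Res (methods 1·2): 0.29 vs {0.21, 0.17, 0.49, 0.29} → fail.
Res (methods 1·3): 0.34 vs {0.21, 0.16, 0.49, 0.43} → fail.
Res (methods 2·3): 0.37 vs {0.17, 0.16, 0.29, 0.43} → fail.
IT (methods 1·2): 0.53 vs {0.21, 0.17, 0.55, 0.34} → fail.
IT (methods 1·3): 0.47 vs {0.21, 0.16, 0.55, 0.41} → fail.
IT (methods 2·3): 0.31 vs {0.17, 0.16, 0.34, 0.41} → fail.
Gri (methods 1·2): 0.51 vs {0.49, 0.29, 0.55, 0.34} → fail.
Gri (methods 1·3): 0.66 vs {0.49, 0.43, 0.55, 0.41} → pass.
Gri (methods 2·3): 0.47 vs {0.29, 0.43, 0.34, 0.41} → pass.
7 of 9 fail.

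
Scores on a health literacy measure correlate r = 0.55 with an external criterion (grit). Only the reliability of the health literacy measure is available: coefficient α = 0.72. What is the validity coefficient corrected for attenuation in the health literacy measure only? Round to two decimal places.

0.65

Single correction: r_c = r_obs / √r_xx = 0.55 / √0.72 = 0.55 / 0.8485 ≈ 0.65.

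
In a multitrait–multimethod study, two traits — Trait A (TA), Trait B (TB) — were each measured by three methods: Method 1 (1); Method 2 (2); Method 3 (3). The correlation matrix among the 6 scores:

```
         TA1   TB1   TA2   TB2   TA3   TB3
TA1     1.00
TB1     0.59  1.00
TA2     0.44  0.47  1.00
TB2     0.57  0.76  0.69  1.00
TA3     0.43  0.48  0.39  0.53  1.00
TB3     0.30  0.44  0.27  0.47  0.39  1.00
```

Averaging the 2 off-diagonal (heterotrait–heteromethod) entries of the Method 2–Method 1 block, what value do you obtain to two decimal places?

HTHM values (method 2 × method 1): 0.47, 0.57; mean = 1.04/2 = 0.52.

0.52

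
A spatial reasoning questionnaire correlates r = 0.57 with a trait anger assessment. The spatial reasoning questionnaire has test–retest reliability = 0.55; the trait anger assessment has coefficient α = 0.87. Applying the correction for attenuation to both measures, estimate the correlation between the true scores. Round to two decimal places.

r_true = r_obs / √(r_xx · r_yy) = 0.57 / √(0.55 × 0.87) = 0.57 / √0.4785 = 0.57 / 0.6917 ≈ 0.82.

0.82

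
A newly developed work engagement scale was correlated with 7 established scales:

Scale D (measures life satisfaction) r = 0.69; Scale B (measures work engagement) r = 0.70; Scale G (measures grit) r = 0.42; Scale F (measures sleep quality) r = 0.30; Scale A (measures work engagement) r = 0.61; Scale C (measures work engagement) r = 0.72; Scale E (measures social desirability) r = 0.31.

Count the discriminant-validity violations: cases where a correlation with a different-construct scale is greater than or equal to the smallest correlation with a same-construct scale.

1

Convergent (same construct = work engagement): Scale B, Scale A, Scale C.
Smallest convergent = 0.61. Discriminant values: 0.69, 0.42, 0.30, 0.31; count ≥ 0.61 → 1.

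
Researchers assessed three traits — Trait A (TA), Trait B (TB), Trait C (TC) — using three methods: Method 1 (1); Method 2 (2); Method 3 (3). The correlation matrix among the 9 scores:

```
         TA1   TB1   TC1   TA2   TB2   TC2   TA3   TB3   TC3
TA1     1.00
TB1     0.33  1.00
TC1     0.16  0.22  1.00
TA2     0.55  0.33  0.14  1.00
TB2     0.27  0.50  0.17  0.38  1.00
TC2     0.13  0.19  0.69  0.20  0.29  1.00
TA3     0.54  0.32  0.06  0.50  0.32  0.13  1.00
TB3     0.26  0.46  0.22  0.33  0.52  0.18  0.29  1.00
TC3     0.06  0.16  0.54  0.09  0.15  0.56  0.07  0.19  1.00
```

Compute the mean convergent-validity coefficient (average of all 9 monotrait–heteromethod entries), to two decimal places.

Convergent values: 0.55, 0.54, 0.50, 0.50, 0.46, 0.52, 0.69, 0.54, 0.56; mean = 4.86/9 = 0.54.

0.54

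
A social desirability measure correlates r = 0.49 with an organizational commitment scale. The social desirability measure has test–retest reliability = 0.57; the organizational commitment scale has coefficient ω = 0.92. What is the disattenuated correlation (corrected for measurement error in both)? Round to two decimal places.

r_true = r_obs / √(r_xx · r_yy) = 0.49 / √(0.57 × 0.92) = 0.49 / √0.5244 = 0.49 / 0.7242 ≈ 0.68.

0.68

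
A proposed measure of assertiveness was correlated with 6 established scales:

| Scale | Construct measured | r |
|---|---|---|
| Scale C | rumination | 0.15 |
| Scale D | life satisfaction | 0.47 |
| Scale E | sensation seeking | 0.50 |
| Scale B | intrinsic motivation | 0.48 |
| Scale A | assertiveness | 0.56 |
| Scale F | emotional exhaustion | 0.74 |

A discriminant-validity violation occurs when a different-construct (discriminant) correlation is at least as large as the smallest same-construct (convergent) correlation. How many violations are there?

Convergent (same construct = assertiveness): Scale A.
Smallest convergent = 0.56. Discriminant values: 0.15, 0.47, 0.50, 0.48, 0.74; count ≥ 0.56 → 1.

1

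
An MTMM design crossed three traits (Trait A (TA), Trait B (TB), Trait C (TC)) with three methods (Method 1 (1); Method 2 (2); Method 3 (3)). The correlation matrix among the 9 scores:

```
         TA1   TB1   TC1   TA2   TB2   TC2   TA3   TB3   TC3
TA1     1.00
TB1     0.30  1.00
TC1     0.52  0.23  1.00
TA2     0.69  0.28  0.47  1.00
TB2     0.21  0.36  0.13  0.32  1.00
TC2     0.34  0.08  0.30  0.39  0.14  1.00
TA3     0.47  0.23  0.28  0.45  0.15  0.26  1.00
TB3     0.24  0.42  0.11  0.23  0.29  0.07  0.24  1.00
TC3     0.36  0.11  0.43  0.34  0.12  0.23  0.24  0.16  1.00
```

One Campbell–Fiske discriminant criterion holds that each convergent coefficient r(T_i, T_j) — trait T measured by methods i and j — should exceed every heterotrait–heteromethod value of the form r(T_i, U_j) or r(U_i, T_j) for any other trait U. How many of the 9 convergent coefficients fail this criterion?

Convergent coefficients and their comparison sets:
TA (methods 1·2): 0.69 vs {0.21, 0.28, 0.34, 0.47} → pass.
TA (methods 1·3): 0.47 vs {0.24, 0.23, 0.36, 0.28} → pass.
TA (methods 2·3): 0.45 vs {0.23, 0.15, 0.34, 0.26} → pass.
TB (methods 1·2): 0.36 vs {0.28, 0.21, 0.08, 0.13} → pass.
TB (methods 1·3): 0.42 vs {0.23, 0.24, 0.11, 0.11} → pass.
TB (methods 2·3): 0.29 vs {0.15, 0.23, 0.12, 0.07} → pass.
TC (methods 1·2): 0.30 vs {0.47, 0.34, 0.13, 0.08} → fail.
TC (methods 1·3): 0.43 vs {0.28, 0.36, 0.11, 0.11} → pass.
TC (methods 2·3): 0.23 vs {0.26, 0.34, 0.07, 0.12} → fail.
2 of 9 fail.

2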